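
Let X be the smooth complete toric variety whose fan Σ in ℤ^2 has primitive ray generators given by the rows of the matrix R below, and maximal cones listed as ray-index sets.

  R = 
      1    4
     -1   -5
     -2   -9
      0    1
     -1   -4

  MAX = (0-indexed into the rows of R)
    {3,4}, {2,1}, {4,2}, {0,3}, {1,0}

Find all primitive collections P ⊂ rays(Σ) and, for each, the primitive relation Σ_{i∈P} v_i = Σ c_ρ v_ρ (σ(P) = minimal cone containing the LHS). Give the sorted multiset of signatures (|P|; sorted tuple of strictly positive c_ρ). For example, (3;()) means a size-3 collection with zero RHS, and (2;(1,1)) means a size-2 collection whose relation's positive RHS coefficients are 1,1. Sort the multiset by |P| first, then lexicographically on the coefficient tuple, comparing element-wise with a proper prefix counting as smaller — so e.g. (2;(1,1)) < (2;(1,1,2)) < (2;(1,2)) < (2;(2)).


5 minimal non-faces of Δ(Σ) (on 5 rays):

  • {0,4}:  v_{0} + v_{4} = 0  →  sig = (2;())
  • {0,2}:  v_{0} + v_{2} = v_{1}  →  sig = (2;(1))
  • {1,3}:  v_{1} + v_{3} = v_{4}  →  sig = (2;(1))
  • {1,4}:  v_{1} + v_{4} = v_{2}  →  sig = (2;(1))
  • {2,3}:  v_{2} + v_{3} = 2·v_{4}  →  sig = (2;(2))

Hence PRS(X_Σ) =
    |P|=2: 5 collections, coeffs (), (1), (1), (1), (2)


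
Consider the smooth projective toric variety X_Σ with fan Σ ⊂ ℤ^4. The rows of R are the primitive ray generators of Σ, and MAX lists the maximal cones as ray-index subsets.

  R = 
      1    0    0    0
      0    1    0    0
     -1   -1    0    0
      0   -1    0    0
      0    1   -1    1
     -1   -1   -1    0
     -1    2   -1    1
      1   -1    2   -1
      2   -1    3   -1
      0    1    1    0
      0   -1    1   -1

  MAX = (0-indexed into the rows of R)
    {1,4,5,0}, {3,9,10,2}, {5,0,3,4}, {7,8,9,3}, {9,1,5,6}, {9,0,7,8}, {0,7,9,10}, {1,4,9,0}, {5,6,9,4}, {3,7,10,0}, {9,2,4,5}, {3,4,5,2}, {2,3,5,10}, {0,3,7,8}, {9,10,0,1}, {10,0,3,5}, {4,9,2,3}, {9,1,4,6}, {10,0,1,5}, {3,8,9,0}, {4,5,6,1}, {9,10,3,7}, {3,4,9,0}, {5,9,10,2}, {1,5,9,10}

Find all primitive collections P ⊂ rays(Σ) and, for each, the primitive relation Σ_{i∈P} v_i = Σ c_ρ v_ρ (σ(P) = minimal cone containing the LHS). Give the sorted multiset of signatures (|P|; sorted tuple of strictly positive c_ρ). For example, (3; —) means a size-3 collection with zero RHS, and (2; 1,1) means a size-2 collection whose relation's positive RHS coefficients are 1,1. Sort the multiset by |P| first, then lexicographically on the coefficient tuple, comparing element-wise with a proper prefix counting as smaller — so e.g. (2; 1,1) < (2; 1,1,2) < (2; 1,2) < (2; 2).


24 collections generate NE(X_Σ); each relation:

  {1,3}:  v_{1} + v_{3} = 0  →  sig = (2; —)
  {4,10}:  v_{4} + v_{10} = 0  →  sig = (2; —)
  {0,2}:  v_{0} + v_{2} = v_{3}  →  sig = (2; 1)
  {6,7}:  v_{6} + v_{7} = v_{9}  →  sig = (2; 1)
  {0,6}:  v_{0} + v_{6} = v_{1} + v_{4}  →  sig = (2; 1,1)
  {1,2}:  v_{1} + v_{2} = v_{5} + v_{9}  →  sig = (2; 1,1)
  {5,7}:  v_{5} + v_{7} = v_{3} + v_{10}  →  sig = (2; 1,1)
  {5,8}:  v_{5} + v_{8} = v_{3} + v_{7}  →  sig = (2; 1,1)
  {1,7}:  v_{1} + v_{7} = v_{0} + v_{9} + v_{10}  →  sig = (2; 1,1,1)
  {1,8}:  v_{1} + v_{8} = v_{0} + v_{7} + v_{9}  →  sig = (2; 1,1,1)
  {3,6}:  v_{3} + v_{6} = v_{4} + v_{5} + v_{9}  →  sig = (2; 1,1,1)
  {4,7}:  v_{4} + v_{7} = v_{0} + v_{3} + v_{9}  →  sig = (2; 1,1,1)
  {6,10}:  v_{6} + v_{10} = v_{1} + v_{5} + v_{9}  →  sig = (2; 1,1,1)
  {2,7}:  v_{2} + v_{7} = 2·v_{3} + v_{9} + v_{10}  →  sig = (2; 1,1,2)
  {2,8}:  v_{2} + v_{8} = 2·v_{3} + v_{7} + v_{9}  →  sig = (2; 1,1,2)
  {6,8}:  v_{6} + v_{8} = v_{0} + v_{3} + 2·v_{9}  →  sig = (2; 1,1,2)
  {2,6}:  v_{2} + v_{6} = v_{4} + 2·v_{5} + 2·v_{9}  →  sig = (2; 1,2,2)
  {8,10}:  v_{8} + v_{10} = 2·v_{7}  →  sig = (2; 2)
  {4,8}:  v_{4} + v_{8} = 2·v_{0} + 2·v_{3} + 2·v_{9}  →  sig = (2; 2,2,2)
  {0,5,9}:  v_{0} + v_{5} + v_{9} = 0  →  sig = (3; —)
  {3,5,9}:  v_{3} + v_{5} + v_{9} = v_{2}  →  sig = (3; 1)
  {0,3,7,9}:  v_{0} + v_{3} + v_{7} + v_{9} = v_{8}  →  sig = (4; 1)
  {0,3,9,10}:  v_{0} + v_{3} + v_{9} + v_{10} = v_{7}  →  sig = (4; 1)
  {1,4,5,9}:  v_{1} + v_{4} + v_{5} + v_{9} = v_{6}  →  sig = (4; 1)

Hence PRS(X_Σ) =
    (2; —)
    (2; —)
    (2; 1)
    (2; 1)
    (2; 1,1)
    (2; 1,1)
    (2; 1,1)
    (2; 1,1)
    (2; 1,1,1)
    (2; 1,1,1)
    (2; 1,1,1)
    (2; 1,1,1)
    (2; 1,1,1)
    (2; 1,1,2)
    (2; 1,1,2)
    (2; 1,1,2)
    (2; 1,2,2)
    (2; 2)
    (2; 2,2,2)
    (3; —)
    (3; 1)
    (4; 1)
    (4; 1)
    (4; 1)


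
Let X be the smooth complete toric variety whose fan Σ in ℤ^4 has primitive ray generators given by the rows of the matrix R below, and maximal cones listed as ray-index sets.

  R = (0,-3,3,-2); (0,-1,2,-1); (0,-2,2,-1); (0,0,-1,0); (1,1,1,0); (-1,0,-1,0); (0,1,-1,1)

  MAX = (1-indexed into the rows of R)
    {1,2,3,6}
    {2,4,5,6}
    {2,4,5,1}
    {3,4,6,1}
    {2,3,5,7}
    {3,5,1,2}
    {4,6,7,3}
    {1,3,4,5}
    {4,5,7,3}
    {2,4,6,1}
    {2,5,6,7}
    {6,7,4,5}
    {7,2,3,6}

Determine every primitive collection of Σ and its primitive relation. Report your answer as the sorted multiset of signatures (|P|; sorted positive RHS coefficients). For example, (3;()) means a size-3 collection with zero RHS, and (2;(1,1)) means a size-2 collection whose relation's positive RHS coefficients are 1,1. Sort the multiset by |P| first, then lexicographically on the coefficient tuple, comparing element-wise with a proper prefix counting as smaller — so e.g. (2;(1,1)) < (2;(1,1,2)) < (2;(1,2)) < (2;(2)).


5 collections generate NE(X_Σ); each relation:

  {1,7}:  v_{1} + v_{7} = v_{3}  →  sig = (2;(1))
  {2,4,7}:  v_{2} + v_{4} + v_{7} = 0  →  sig = (3;())
  {2,3,4}:  v_{2} + v_{3} + v_{4} = v_{1}  →  sig = (3;(1))
  {3,5,6}:  v_{3} + v_{5} + v_{6} = v_{2}  →  sig = (3;(1))
  {1,5,6}:  v_{1} + v_{5} + v_{6} = 2·v_{2} + v_{4}  →  sig = (3;(1,2))

Signatures (|P|; sorted positive RHS coefficients), sorted:
    |P|=2: 1 collection, coeffs (1)
    |P|=3: 4 collections, coeffs (), (1), (1), (1,2)


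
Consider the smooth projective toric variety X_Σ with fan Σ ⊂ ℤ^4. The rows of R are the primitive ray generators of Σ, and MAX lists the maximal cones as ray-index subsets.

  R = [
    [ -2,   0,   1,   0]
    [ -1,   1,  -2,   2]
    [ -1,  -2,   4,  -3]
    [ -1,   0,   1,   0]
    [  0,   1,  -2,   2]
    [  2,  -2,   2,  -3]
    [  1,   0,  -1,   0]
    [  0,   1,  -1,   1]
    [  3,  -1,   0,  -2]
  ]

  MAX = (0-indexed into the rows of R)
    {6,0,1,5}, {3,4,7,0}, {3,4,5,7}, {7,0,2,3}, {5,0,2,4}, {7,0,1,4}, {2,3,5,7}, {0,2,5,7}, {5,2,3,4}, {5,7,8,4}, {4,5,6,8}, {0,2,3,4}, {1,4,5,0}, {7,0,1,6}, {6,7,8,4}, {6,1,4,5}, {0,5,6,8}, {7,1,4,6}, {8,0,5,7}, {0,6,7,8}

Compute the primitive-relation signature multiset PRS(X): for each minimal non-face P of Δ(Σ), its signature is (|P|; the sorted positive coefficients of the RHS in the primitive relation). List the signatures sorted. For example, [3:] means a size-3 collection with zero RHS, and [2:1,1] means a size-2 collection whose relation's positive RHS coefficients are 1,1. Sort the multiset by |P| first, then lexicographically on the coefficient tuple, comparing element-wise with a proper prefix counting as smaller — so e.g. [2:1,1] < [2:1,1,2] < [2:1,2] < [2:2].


14 minimal non-faces of Δ(Σ) (on 9 rays):

  {3,6}:  v_{3} + v_{6} = 0  →  sig = [2:]
  {1,3}:  v_{1} + v_{3} = v_{0} + v_{4}  →  sig = [2:1,1]
  {2,6}:  v_{2} + v_{6} = v_{0} + v_{5}  →  sig = [2:1,1]
  {3,8}:  v_{3} + v_{8} = v_{5} + v_{7}  →  sig = [2:1,1]
  {1,2}:  v_{1} + v_{2} = 2·v_{0} + v_{4} + v_{5}  →  sig = [2:1,1,2]
  {2,8}:  v_{2} + v_{8} = v_{0} + 2·v_{5} + v_{7}  →  sig = [2:1,1,2]
  {1,8}:  v_{1} + v_{8} = 2·v_{6}  →  sig = [2:2]
  {0,3,5}:  v_{0} + v_{3} + v_{5} = v_{2}  →  sig = [3:1]
  {0,4,6}:  v_{0} + v_{4} + v_{6} = v_{1}  →  sig = [3:1]
  {0,4,8}:  v_{0} + v_{4} + v_{8} = v_{6}  →  sig = [3:1]
  {1,5,7}:  v_{1} + v_{5} + v_{7} = v_{6}  →  sig = [3:1]
  {2,4,7}:  v_{2} + v_{4} + v_{7} = v_{3}  →  sig = [3:1]
  {5,6,7}:  v_{5} + v_{6} + v_{7} = v_{8}  →  sig = [3:1]
  {0,4,5,7}:  v_{0} + v_{4} + v_{5} + v_{7} = 0  →  sig = [4:]

Sorted signature multiset PRS(X):
[[2:], [2:1,1], [2:1,1], [2:1,1], [2:1,1,2], [2:1,1,2], [2:2], [3:1], [3:1], [3:1], [3:1], [3:1], [3:1], [4:]]


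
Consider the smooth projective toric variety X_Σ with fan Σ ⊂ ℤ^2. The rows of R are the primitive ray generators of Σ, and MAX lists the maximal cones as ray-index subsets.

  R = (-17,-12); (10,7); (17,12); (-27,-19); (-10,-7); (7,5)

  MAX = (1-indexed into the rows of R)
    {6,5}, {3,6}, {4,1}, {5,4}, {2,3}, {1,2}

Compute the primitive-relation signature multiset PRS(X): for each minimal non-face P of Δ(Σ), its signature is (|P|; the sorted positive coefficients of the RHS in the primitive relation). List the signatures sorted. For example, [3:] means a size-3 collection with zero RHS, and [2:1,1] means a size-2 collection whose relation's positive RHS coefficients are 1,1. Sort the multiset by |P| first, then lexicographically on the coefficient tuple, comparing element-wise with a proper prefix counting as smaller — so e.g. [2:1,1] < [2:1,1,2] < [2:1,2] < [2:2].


|primitive collections| = 9. Relations:

  • {1,3}:  v_{1} + v_{3} = 0  ⇒ sig = [2:]
  • {2,5}:  v_{2} + v_{5} = 0  ⇒ sig = [2:]
  • {1,5}:  v_{1} + v_{5} = v_{4}  ⇒ sig = [2:1]
  • {1,6}:  v_{1} + v_{6} = v_{5}  ⇒ sig = [2:1]
  • {2,4}:  v_{2} + v_{4} = v_{1}  ⇒ sig = [2:1]
  • {2,6}:  v_{2} + v_{6} = v_{3}  ⇒ sig = [2:1]
  • {3,4}:  v_{3} + v_{4} = v_{5}  ⇒ sig = [2:1]
  • {3,5}:  v_{3} + v_{5} = v_{6}  ⇒ sig = [2:1]
  • {4,6}:  v_{4} + v_{6} = 2·v_{5}  ⇒ sig = [2:2]

so the primitive-relation signature multiset is
    [2:]
    [2:]
    [2:1]
    [2:1]
    [2:1]
    [2:1]
    [2:1]
    [2:1]
    [2:2]


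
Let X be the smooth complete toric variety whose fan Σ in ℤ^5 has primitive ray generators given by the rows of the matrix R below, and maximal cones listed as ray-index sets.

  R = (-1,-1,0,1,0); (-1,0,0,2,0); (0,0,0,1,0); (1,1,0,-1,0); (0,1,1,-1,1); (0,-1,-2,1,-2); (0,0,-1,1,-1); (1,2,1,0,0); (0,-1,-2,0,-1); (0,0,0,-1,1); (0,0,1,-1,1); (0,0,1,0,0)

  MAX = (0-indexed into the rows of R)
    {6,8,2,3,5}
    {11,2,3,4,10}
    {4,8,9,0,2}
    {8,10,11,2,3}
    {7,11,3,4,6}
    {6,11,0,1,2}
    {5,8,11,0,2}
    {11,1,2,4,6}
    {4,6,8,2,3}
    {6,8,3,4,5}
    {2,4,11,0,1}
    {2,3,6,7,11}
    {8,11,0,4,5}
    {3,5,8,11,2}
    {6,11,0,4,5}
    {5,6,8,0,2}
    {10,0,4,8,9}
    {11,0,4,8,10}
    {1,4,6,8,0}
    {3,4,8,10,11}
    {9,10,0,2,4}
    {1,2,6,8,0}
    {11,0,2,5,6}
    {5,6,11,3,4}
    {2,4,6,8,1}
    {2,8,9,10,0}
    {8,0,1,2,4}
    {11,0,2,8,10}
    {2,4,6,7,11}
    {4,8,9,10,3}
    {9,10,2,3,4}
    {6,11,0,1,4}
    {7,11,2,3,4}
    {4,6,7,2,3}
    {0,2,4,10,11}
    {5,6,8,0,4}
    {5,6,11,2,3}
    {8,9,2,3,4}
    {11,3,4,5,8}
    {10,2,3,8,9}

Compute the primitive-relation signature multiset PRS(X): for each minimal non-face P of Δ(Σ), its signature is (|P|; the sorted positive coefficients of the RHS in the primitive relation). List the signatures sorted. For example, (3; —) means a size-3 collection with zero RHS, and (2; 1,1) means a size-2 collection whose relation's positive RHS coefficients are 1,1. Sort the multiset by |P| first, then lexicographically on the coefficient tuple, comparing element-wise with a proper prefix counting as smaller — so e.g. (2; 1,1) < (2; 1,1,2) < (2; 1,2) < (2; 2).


Primitive collections (23):

  P={0,3}:  v_{0} + v_{3} = 0  →  sig = (2; —)
  P={6,10}:  v_{6} + v_{10} = 0  →  sig = (2; —)
  P={5,9}:  v_{5} + v_{9} = v_{8}  →  sig = (2; 1)
  P={9,11}:  v_{9} + v_{11} = v_{10}  →  sig = (2; 1)
  P={5,10}:  v_{5} + v_{10} = v_{8} + v_{11}  →  sig = (2; 1,1)
  P={7,8}:  v_{7} + v_{8} = v_{3} + v_{6}  →  sig = (2; 1,1)
  P={1,3}:  v_{1} + v_{3} = v_{2} + v_{4} + v_{6}  →  sig = (2; 1,1,1)
  P={1,10}:  v_{1} + v_{10} = v_{0} + v_{2} + v_{4}  →  sig = (2; 1,1,1)
  P={6,9}:  v_{6} + v_{9} = v_{2} + v_{4} + v_{8}  →  sig = (2; 1,1,1)
  P={7,9}:  v_{7} + v_{9} = v_{2} + v_{3} + v_{4}  →  sig = (2; 1,1,1)
  P={0,7}:  v_{0} + v_{7} = v_{2} + v_{4} + v_{6} + v_{11}  →  sig = (2; 1,1,1,1)
  P={7,10}:  v_{7} + v_{10} = v_{2} + v_{3} + v_{4} + v_{11}  →  sig = (2; 1,1,1,1)
  P={5,7}:  v_{5} + v_{7} = v_{3} + 2·v_{6} + v_{11}  →  sig = (2; 1,1,2)
  P={1,9}:  v_{1} + v_{9} = v_{0} + 2·v_{2} + 2·v_{4} + v_{8}  →  sig = (2; 1,1,2,2)
  P={1,5}:  v_{1} + v_{5} = v_{0} + 2·v_{6}  →  sig = (2; 1,2)
  P={1,7}:  v_{1} + v_{7} = 2·v_{2} + 2·v_{4} + 2·v_{6} + v_{11}  →  sig = (2; 1,2,2,2)
  P={2,4,5}:  v_{2} + v_{4} + v_{5} = v_{6}  →  sig = (3; 1)
  P={6,8,11}:  v_{6} + v_{8} + v_{11} = v_{5}  →  sig = (3; 1)
  P={1,8,11}:  v_{1} + v_{8} + v_{11} = v_{0} + v_{6}  →  sig = (3; 1,1)
  P={2,4,8,11}:  v_{2} + v_{4} + v_{8} + v_{11} = 0  →  sig = (4; —)
  P={0,2,4,6}:  v_{0} + v_{2} + v_{4} + v_{6} = v_{1}  →  sig = (4; 1)
  P={2,4,8,10}:  v_{2} + v_{4} + v_{8} + v_{10} = v_{9}  →  sig = (4; 1)
  P={2,3,4,6,11}:  v_{2} + v_{3} + v_{4} + v_{6} + v_{11} = v_{7}  →  sig = (5; 1)

Hence PRS(X_Σ) =
[(2; —), (2; —), (2; 1), (2; 1), (2; 1,1), (2; 1,1), (2; 1,1,1), (2; 1,1,1), (2; 1,1,1), (2; 1,1,1), (2; 1,1,1,1), (2; 1,1,1,1), (2; 1,1,2), (2; 1,1,2,2), (2; 1,2), (2; 1,2,2,2), (3; 1), (3; 1), (3; 1,1), (4; —), (4; 1), (4; 1), (5; 1)]


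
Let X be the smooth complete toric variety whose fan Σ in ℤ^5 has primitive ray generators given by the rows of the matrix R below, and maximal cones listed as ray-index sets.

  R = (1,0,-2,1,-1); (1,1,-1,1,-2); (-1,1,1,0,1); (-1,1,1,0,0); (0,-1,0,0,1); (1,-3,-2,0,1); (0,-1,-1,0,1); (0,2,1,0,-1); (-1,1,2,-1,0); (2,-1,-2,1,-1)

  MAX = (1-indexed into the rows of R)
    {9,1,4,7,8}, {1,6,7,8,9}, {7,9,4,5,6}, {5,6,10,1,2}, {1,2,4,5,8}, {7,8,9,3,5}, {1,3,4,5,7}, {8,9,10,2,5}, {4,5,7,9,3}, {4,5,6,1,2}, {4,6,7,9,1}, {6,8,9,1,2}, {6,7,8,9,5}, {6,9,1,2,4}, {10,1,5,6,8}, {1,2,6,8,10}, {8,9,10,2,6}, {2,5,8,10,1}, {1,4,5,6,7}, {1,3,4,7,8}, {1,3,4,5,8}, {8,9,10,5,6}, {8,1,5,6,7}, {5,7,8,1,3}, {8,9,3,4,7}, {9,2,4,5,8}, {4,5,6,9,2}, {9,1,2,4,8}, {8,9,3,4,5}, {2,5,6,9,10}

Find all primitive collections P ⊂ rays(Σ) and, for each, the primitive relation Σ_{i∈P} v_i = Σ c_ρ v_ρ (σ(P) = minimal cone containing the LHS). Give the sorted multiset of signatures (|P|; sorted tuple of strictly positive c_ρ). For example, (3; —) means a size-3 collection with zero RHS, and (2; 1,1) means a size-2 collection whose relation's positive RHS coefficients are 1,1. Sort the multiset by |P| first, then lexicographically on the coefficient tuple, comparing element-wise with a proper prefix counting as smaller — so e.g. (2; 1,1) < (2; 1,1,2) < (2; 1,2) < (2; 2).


12 collections generate NE(X_Σ); each relation:

  P={2,7}:  v_{2} + v_{7} = v_{1}  so sig = (2; 1)
  P={3,6}:  v_{3} + v_{6} = v_{5} + v_{7}  so sig = (2; 1,1)
  P={4,10}:  v_{4} + v_{10} = v_{2} + v_{5}  so sig = (2; 1,1)
  P={2,3}:  v_{2} + v_{3} = v_{1} + v_{4} + v_{5} + v_{8}  so sig = (2; 1,1,1,1)
  P={7,10}:  v_{7} + v_{10} = v_{1} + v_{5} + v_{6} + v_{8}  so sig = (2; 1,1,1,1)
  P={3,10}:  v_{3} + v_{10} = v_{1} + 2·v_{5} + v_{8}  so sig = (2; 1,1,2)
  P={1,5,9}:  v_{1} + v_{5} + v_{9} = 0  so sig = (3; —)
  P={4,6,8}:  v_{4} + v_{6} + v_{8} = 0  so sig = (3; —)
  P={1,3,9}:  v_{1} + v_{3} + v_{9} = v_{4} + v_{7} + v_{8}  so sig = (3; 1,1,1)
  P={1,9,10}:  v_{1} + v_{9} + v_{10} = v_{2} + v_{6} + v_{8}  so sig = (3; 1,1,1)
  P={2,5,6,8}:  v_{2} + v_{5} + v_{6} + v_{8} = v_{10}  so sig = (4; 1)
  P={4,5,7,8}:  v_{4} + v_{5} + v_{7} + v_{8} = v_{3}  so sig = (4; 1)

Sorted signature multiset PRS(X):
{ (2; 1),  (2; 1,1) ×2,  (2; 1,1,1,1) ×2,  (2; 1,1,2),  (3; —) ×2,  (3; 1,1,1) ×2,  (4; 1) ×2 }


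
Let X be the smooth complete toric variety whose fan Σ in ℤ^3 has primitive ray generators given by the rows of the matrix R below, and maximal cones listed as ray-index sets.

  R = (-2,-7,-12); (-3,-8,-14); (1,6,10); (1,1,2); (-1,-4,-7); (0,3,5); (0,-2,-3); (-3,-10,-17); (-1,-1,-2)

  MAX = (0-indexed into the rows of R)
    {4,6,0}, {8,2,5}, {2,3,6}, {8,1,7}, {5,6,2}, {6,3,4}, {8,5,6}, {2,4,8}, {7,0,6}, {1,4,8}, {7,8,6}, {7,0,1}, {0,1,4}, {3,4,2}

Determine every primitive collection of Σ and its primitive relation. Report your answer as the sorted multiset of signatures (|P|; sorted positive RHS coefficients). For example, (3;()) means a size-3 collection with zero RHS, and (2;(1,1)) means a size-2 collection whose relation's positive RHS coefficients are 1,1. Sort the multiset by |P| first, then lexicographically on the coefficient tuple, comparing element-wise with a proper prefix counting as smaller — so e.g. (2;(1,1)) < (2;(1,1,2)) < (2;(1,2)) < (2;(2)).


Primitive collections (18):

  • {3,8}:  v_{3} + v_{8} = 0 — sig = (2;())
  • {0,2}:  v_{0} + v_{2} = v_{8} — sig = (2;(1))
  • {0,8}:  v_{0} + v_{8} = v_{1} — sig = (2;(1))
  • {1,3}:  v_{1} + v_{3} = v_{0} — sig = (2;(1))
  • {1,6}:  v_{1} + v_{6} = v_{7} — sig = (2;(1))
  • {4,5}:  v_{4} + v_{5} = v_{8} — sig = (2;(1))
  • {0,3}:  v_{0} + v_{3} = v_{4} + v_{6} — sig = (2;(1,1))
  • {3,5}:  v_{3} + v_{5} = v_{2} + v_{6} — sig = (2;(1,1))
  • {3,7}:  v_{3} + v_{7} = v_{0} + v_{6} — sig = (2;(1,1))
  • {0,5}:  v_{0} + v_{5} = v_{6} + 2·v_{8} — sig = (2;(1,2))
  • {2,7}:  v_{2} + v_{7} = v_{6} + 2·v_{8} — sig = (2;(1,2))
  • {1,5}:  v_{1} + v_{5} = v_{6} + 3·v_{8} — sig = (2;(1,3))
  • {1,2}:  v_{1} + v_{2} = 2·v_{8} — sig = (2;(2))
  • {4,7}:  v_{4} + v_{7} = 2·v_{0} — sig = (2;(2))
  • {5,7}:  v_{5} + v_{7} = 2·v_{6} + 3·v_{8} — sig = (2;(2,3))
  • {2,4,6}:  v_{2} + v_{4} + v_{6} = 0 — sig = (3;())
  • {2,6,8}:  v_{2} + v_{6} + v_{8} = v_{5} — sig = (3;(1))
  • {4,6,8}:  v_{4} + v_{6} + v_{8} = v_{0} — sig = (3;(1))

Hence PRS(X_Σ) =
    |P|=2: 15 collections, coeffs (), (1), (1), (1), (1), (1), (1,1), (1,1), (1,1), (1,2), (1,2), (1,3), (2), (2), (2,3)
    |P|=3: 3 collections, coeffs (), (1), (1)


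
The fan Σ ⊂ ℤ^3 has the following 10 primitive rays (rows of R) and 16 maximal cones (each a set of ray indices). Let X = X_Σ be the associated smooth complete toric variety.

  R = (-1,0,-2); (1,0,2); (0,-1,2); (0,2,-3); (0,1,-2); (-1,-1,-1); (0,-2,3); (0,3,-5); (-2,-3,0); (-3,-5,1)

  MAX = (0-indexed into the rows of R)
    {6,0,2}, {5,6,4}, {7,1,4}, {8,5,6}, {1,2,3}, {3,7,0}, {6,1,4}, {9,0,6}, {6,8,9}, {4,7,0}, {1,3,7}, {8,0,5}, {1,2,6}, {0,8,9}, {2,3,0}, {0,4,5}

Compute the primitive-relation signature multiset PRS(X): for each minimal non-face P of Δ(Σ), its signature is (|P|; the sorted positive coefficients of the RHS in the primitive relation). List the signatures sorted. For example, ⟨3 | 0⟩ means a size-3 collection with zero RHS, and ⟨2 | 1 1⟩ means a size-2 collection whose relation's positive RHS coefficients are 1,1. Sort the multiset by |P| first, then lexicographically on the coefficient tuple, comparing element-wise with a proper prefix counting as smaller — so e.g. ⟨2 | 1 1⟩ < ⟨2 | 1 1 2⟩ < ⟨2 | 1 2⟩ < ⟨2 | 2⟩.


Primitive collections (24):

  {0,1}:  v_{0} + v_{1} = 0  ⇒ sig = ⟨2 | 0⟩
  {2,4}:  v_{2} + v_{4} = 0  ⇒ sig = ⟨2 | 0⟩
  {3,6}:  v_{3} + v_{6} = 0  ⇒ sig = ⟨2 | 0⟩
  {2,7}:  v_{2} + v_{7} = v_{3}  ⇒ sig = ⟨2 | 1⟩
  {3,4}:  v_{3} + v_{4} = v_{7}  ⇒ sig = ⟨2 | 1⟩
  {6,7}:  v_{6} + v_{7} = v_{4}  ⇒ sig = ⟨2 | 1⟩
  {1,5}:  v_{1} + v_{5} = v_{4} + v_{6}  ⇒ sig = ⟨2 | 1 1⟩
  {1,8}:  v_{1} + v_{8} = v_{5} + v_{6}  ⇒ sig = ⟨2 | 1 1⟩
  {1,9}:  v_{1} + v_{9} = v_{6} + v_{8}  ⇒ sig = ⟨2 | 1 1⟩
  {2,5}:  v_{2} + v_{5} = v_{0} + v_{6}  ⇒ sig = ⟨2 | 1 1⟩
  {3,5}:  v_{3} + v_{5} = v_{0} + v_{4}  ⇒ sig = ⟨2 | 1 1⟩
  {3,8}:  v_{3} + v_{8} = v_{0} + v_{5}  ⇒ sig = ⟨2 | 1 1⟩
  {3,9}:  v_{3} + v_{9} = v_{0} + v_{8}  ⇒ sig = ⟨2 | 1 1⟩
  {4,9}:  v_{4} + v_{9} = v_{5} + v_{8}  ⇒ sig = ⟨2 | 1 1⟩
  {7,8}:  v_{7} + v_{8} = v_{0} + v_{4} + v_{5}  ⇒ sig = ⟨2 | 1 1 1⟩
  {5,7}:  v_{5} + v_{7} = v_{0} + 2·v_{4}  ⇒ sig = ⟨2 | 1 2⟩
  {7,9}:  v_{7} + v_{9} = v_{0} + 2·v_{5}  ⇒ sig = ⟨2 | 1 2⟩
  {4,8}:  v_{4} + v_{8} = 2·v_{5}  ⇒ sig = ⟨2 | 2⟩
  {5,9}:  v_{5} + v_{9} = 2·v_{8}  ⇒ sig = ⟨2 | 2⟩
  {2,8}:  v_{2} + v_{8} = 2·v_{0} + 2·v_{6}  ⇒ sig = ⟨2 | 2 2⟩
  {2,9}:  v_{2} + v_{9} = 3·v_{0} + 3·v_{6}  ⇒ sig = ⟨2 | 3 3⟩
  {0,4,6}:  v_{0} + v_{4} + v_{6} = v_{5}  ⇒ sig = ⟨3 | 1⟩
  {0,5,6}:  v_{0} + v_{5} + v_{6} = v_{8}  ⇒ sig = ⟨3 | 1⟩
  {0,6,8}:  v_{0} + v_{6} + v_{8} = v_{9}  ⇒ sig = ⟨3 | 1⟩

so the primitive-relation signature multiset is
    |P|=2: 21 collections, coeffs (), (), (), (1), (1), (1), (1,1), (1,1), (1,1), (1,1), (1,1), (1,1), (1,1), (1,1), (1,1,1), (1,2), (1,2), (2), (2), (2,2), (3,3)
    |P|=3: 3 collections, coeffs (1), (1), (1)


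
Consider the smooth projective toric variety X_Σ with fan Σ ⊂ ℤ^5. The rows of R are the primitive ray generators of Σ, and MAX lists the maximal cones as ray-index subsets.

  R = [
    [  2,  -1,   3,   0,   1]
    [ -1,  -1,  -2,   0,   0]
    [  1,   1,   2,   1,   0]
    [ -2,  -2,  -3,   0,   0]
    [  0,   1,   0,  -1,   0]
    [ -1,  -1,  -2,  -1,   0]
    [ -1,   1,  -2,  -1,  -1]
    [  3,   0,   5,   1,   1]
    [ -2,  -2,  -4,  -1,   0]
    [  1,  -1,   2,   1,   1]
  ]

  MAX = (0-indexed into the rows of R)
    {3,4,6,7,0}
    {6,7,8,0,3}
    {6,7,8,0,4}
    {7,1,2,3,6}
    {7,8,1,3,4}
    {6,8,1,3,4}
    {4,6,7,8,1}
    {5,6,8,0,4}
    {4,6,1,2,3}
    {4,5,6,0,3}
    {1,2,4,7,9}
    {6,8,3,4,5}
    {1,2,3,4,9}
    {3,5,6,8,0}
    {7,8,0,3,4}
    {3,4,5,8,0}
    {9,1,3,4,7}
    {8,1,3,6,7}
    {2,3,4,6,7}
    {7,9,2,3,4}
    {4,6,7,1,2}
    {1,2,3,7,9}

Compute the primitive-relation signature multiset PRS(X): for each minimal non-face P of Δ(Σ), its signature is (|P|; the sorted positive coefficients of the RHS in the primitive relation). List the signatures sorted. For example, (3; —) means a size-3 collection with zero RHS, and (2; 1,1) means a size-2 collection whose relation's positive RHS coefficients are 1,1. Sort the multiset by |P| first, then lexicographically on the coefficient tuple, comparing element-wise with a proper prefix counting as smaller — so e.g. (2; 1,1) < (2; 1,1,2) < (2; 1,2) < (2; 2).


Minimal non-faces — 14 found among 10 rays, 22 max cones:

  P = {2,5}:  v_{2} + v_{5} = 0 ; sig = (2; —)
  P = {6,9}:  v_{6} + v_{9} = 0 ; sig = (2; —)
  P = {0,2}:  v_{0} + v_{2} = v_{7} ; sig = (2; 1)
  P = {1,5}:  v_{1} + v_{5} = v_{8} ; sig = (2; 1)
  P = {2,8}:  v_{2} + v_{8} = v_{1} ; sig = (2; 1)
  P = {5,7}:  v_{5} + v_{7} = v_{0} ; sig = (2; 1)
  P = {0,1}:  v_{0} + v_{1} = v_{7} + v_{8} ; sig = (2; 1,1)
  P = {5,9}:  v_{5} + v_{9} = v_{1} + v_{3} + v_{4} + v_{7} ; sig = (2; 1,1,1,1)
  P = {0,9}:  v_{0} + v_{9} = v_{1} + v_{3} + v_{4} + 2·v_{7} ; sig = (2; 1,1,1,2)
  P = {8,9}:  v_{8} + v_{9} = 2·v_{1} + v_{3} + v_{4} + v_{7} ; sig = (2; 1,1,1,2)
  P = {1,2,3,4,7}:  v_{1} + v_{2} + v_{3} + v_{4} + v_{7} = v_{9} ; sig = (5; 1)
  P = {1,3,4,6,7}:  v_{1} + v_{3} + v_{4} + v_{6} + v_{7} = v_{5} ; sig = (5; 1)
  P = {3,4,6,7,8}:  v_{3} + v_{4} + v_{6} + v_{7} + v_{8} = 2·v_{5} ; sig = (5; 2)
  P = {0,3,4,6,8}:  v_{0} + v_{3} + v_{4} + v_{6} + v_{8} = 3·v_{5} ; sig = (5; 3)

Signatures (|P|; sorted positive RHS coefficients), sorted:
{ (2; —) ×2,  (2; 1) ×4,  (2; 1,1),  (2; 1,1,1,1),  (2; 1,1,1,2) ×2,  (5; 1) ×2,  (5; 2),  (5; 3) }


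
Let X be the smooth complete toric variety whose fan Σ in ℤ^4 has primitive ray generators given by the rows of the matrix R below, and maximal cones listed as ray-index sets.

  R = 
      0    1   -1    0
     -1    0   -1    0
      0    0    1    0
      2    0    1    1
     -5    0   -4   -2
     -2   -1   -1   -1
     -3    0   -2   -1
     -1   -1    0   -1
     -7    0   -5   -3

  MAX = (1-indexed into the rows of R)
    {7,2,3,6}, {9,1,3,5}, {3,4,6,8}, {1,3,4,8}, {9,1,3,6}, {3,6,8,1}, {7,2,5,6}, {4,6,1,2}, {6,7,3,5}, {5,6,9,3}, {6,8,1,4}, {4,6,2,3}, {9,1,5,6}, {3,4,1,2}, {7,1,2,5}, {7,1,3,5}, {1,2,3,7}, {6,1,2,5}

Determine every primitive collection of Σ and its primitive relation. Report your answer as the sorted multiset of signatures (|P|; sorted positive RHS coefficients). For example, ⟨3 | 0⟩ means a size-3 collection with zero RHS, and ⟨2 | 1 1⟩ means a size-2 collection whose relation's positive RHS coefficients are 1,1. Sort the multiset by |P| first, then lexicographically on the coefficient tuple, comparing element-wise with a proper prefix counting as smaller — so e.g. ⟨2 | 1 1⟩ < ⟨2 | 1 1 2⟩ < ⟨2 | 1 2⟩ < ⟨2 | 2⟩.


14 minimal non-faces of Δ(Σ) (on 9 rays):

  P = {2,8}:  v_{2} + v_{8} = v_{6}  so sig = ⟨2 | 1⟩
  P = {4,7}:  v_{4} + v_{7} = v_{2}  so sig = ⟨2 | 1⟩
  P = {4,9}:  v_{4} + v_{9} = v_{5}  so sig = ⟨2 | 1⟩
  P = {2,9}:  v_{2} + v_{9} = v_{5} + v_{7}  so sig = ⟨2 | 1 1⟩
  P = {4,5}:  v_{4} + v_{5} = v_{1} + v_{2} + v_{6}  so sig = ⟨2 | 1 1 1⟩
  P = {7,8}:  v_{7} + v_{8} = v_{1} + v_{3} + 2·v_{6}  so sig = ⟨2 | 1 1 2⟩
  P = {7,9}:  v_{7} + v_{9} = v_{3} + 2·v_{5}  so sig = ⟨2 | 1 2⟩
  P = {5,8}:  v_{5} + v_{8} = 2·v_{1} + v_{3} + 3·v_{6}  so sig = ⟨2 | 1 2 3⟩
  P = {8,9}:  v_{8} + v_{9} = 3·v_{1} + 2·v_{3} + 4·v_{6}  so sig = ⟨2 | 2 3 4⟩
  P = {1,6,7}:  v_{1} + v_{6} + v_{7} = v_{5}  so sig = ⟨3 | 1⟩
  P = {2,3,5}:  v_{2} + v_{3} + v_{5} = 2·v_{7}  so sig = ⟨3 | 2⟩
  P = {1,3,4,6}:  v_{1} + v_{3} + v_{4} + v_{6} = 0  so sig = ⟨4 | 0⟩
  P = {1,2,3,6}:  v_{1} + v_{2} + v_{3} + v_{6} = v_{7}  so sig = ⟨4 | 1⟩
  P = {1,3,5,6}:  v_{1} + v_{3} + v_{5} + v_{6} = v_{9}  so sig = ⟨4 | 1⟩

Hence PRS(X_Σ) =
    |P|=2: 9 collections, coeffs (1), (1), (1), (1,1), (1,1,1), (1,1,2), (1,2), (1,2,3), (2,3,4)
    |P|=3: 2 collections, coeffs (1), (2)
    |P|=4: 3 collections, coeffs (), (1), (1)


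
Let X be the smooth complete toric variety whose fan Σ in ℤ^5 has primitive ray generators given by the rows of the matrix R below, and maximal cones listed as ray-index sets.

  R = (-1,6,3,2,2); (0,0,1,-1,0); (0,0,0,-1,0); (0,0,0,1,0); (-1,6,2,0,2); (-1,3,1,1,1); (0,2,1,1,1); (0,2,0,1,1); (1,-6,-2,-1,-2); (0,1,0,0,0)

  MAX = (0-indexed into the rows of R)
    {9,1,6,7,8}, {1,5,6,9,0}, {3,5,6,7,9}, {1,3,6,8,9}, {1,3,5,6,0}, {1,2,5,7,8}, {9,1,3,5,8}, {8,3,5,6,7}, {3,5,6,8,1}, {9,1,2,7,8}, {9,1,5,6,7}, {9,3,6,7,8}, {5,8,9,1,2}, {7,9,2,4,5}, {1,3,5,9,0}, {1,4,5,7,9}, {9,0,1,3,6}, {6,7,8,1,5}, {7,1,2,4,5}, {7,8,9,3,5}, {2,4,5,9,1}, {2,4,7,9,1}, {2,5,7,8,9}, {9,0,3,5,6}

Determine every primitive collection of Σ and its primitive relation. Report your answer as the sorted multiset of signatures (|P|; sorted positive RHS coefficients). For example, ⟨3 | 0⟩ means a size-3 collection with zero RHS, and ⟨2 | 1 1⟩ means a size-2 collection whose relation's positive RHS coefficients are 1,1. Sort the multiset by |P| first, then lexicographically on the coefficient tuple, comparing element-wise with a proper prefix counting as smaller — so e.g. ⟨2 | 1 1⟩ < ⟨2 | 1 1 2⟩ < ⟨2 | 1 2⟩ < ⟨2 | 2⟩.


Primitive collections (14):

  {2,3}:  v_{2} + v_{3} = 0 — sig = ⟨2 | 0⟩
  {4,8}:  v_{4} + v_{8} = v_{2} — sig = ⟨2 | 1⟩
  {2,6}:  v_{2} + v_{6} = v_{1} + v_{7} — sig = ⟨2 | 1 1⟩
  {0,2}:  v_{0} + v_{2} = v_{1} + v_{5} + v_{6} + v_{9} — sig = ⟨2 | 1 1 1 1⟩
  {3,4}:  v_{3} + v_{4} = v_{1} + v_{5} + v_{7} + v_{9} — sig = ⟨2 | 1 1 1 1⟩
  {0,7}:  v_{0} + v_{7} = v_{5} + 2·v_{6} + v_{9} — sig = ⟨2 | 1 1 2⟩
  {4,6}:  v_{4} + v_{6} = 2·v_{1} + v_{5} + 2·v_{7} + v_{9} — sig = ⟨2 | 1 1 2 2⟩
  {0,4}:  v_{0} + v_{4} = 2·v_{1} + 2·v_{5} + v_{6} + v_{7} + 2·v_{9} — sig = ⟨2 | 1 1 2 2 2⟩
  {0,8}:  v_{0} + v_{8} = v_{1} + 2·v_{3} — sig = ⟨2 | 1 2⟩
  {1,3,7}:  v_{1} + v_{3} + v_{7} = v_{6} — sig = ⟨3 | 1⟩
  {5,6,8,9}:  v_{5} + v_{6} + v_{8} + v_{9} = v_{3} — sig = ⟨4 | 1⟩
  {1,5,7,8,9}:  v_{1} + v_{5} + v_{7} + v_{8} + v_{9} = 0 — sig = ⟨5 | 0⟩
  {1,2,5,7,9}:  v_{1} + v_{2} + v_{5} + v_{7} + v_{9} = v_{4} — sig = ⟨5 | 1⟩
  {1,3,5,6,9}:  v_{1} + v_{3} + v_{5} + v_{6} + v_{9} = v_{0} — sig = ⟨5 | 1⟩

Sorted signature multiset PRS(X):
    ⟨2 | 0⟩
    ⟨2 | 1⟩
    ⟨2 | 1 1⟩
    ⟨2 | 1 1 1 1⟩
    ⟨2 | 1 1 1 1⟩
    ⟨2 | 1 1 2⟩
    ⟨2 | 1 1 2 2⟩
    ⟨2 | 1 1 2 2 2⟩
    ⟨2 | 1 2⟩
    ⟨3 | 1⟩
    ⟨4 | 1⟩
    ⟨5 | 0⟩
    ⟨5 | 1⟩
    ⟨5 | 1⟩


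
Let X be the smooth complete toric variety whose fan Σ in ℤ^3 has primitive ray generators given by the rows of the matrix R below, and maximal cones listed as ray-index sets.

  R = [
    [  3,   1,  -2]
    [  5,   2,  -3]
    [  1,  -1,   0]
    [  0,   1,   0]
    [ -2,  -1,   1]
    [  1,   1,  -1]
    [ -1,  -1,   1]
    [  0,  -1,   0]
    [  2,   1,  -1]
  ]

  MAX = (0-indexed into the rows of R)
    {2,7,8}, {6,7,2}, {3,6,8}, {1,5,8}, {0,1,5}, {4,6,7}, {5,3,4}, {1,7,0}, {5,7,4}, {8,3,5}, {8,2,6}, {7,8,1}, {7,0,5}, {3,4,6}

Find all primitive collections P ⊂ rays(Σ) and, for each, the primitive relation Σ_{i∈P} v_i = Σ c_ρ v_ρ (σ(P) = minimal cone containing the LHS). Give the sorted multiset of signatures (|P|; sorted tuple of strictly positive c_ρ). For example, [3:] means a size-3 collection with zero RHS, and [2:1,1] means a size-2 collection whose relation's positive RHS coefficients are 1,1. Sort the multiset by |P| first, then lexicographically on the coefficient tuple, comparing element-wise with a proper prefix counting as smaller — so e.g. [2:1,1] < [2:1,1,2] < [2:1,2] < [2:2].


18 collections generate NE(X_Σ); each relation:

  {3,7}:  v_{3} + v_{7} = 0  ⟹  sig = [2:]
  {4,8}:  v_{4} + v_{8} = 0  ⟹  sig = [2:]
  {5,6}:  v_{5} + v_{6} = 0  ⟹  sig = [2:]
  {0,8}:  v_{0} + v_{8} = v_{1}  ⟹  sig = [2:1]
  {1,4}:  v_{1} + v_{4} = v_{0}  ⟹  sig = [2:1]
  {0,3}:  v_{0} + v_{3} = v_{5} + v_{8}  ⟹  sig = [2:1,1]
  {0,4}:  v_{0} + v_{4} = v_{5} + v_{7}  ⟹  sig = [2:1,1]
  {0,6}:  v_{0} + v_{6} = v_{7} + v_{8}  ⟹  sig = [2:1,1]
  {2,3}:  v_{2} + v_{3} = v_{6} + v_{8}  ⟹  sig = [2:1,1]
  {2,4}:  v_{2} + v_{4} = v_{6} + v_{7}  ⟹  sig = [2:1,1]
  {2,5}:  v_{2} + v_{5} = v_{7} + v_{8}  ⟹  sig = [2:1,1]
  {1,3}:  v_{1} + v_{3} = v_{5} + 2·v_{8}  ⟹  sig = [2:1,2]
  {1,6}:  v_{1} + v_{6} = v_{7} + 2·v_{8}  ⟹  sig = [2:1,2]
  {0,2}:  v_{0} + v_{2} = 2·v_{7} + 2·v_{8}  ⟹  sig = [2:2,2]
  {1,2}:  v_{1} + v_{2} = 2·v_{7} + 3·v_{8}  ⟹  sig = [2:2,3]
  {5,7,8}:  v_{5} + v_{7} + v_{8} = v_{0}  ⟹  sig = [3:1]
  {6,7,8}:  v_{6} + v_{7} + v_{8} = v_{2}  ⟹  sig = [3:1]
  {1,5,7}:  v_{1} + v_{5} + v_{7} = 2·v_{0}  ⟹  sig = [3:2]

Sorted signature multiset PRS(X):
[[2:], [2:], [2:], [2:1], [2:1], [2:1,1], [2:1,1], [2:1,1], [2:1,1], [2:1,1], [2:1,1], [2:1,2], [2:1,2], [2:2,2], [2:2,3], [3:1], [3:1], [3:2]]


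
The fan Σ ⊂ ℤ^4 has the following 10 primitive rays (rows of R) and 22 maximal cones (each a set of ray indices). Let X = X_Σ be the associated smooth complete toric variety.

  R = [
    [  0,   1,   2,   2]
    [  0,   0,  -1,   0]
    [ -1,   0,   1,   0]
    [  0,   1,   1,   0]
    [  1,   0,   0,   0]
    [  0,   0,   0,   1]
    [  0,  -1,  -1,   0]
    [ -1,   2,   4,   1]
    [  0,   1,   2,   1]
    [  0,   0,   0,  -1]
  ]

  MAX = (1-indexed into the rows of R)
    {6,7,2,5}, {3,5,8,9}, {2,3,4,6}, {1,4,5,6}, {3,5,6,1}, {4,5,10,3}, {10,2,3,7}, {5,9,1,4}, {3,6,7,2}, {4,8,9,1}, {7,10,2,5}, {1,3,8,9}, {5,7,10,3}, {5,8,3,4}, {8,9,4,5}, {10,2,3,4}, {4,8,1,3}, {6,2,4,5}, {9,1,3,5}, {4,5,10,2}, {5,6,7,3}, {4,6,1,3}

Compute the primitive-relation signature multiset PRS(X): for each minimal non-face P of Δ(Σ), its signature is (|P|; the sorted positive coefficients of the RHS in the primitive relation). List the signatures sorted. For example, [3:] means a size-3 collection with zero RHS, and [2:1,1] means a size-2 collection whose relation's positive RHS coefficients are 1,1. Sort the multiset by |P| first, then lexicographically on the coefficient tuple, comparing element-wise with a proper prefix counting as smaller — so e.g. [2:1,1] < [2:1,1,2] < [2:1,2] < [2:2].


18 minimal non-faces of Δ(Σ) (on 10 rays):

  {4,7}:  v_{4} + v_{7} = 0 — sig = [2:]
  {6,10}:  v_{6} + v_{10} = 0 — sig = [2:]
  {1,10}:  v_{1} + v_{10} = v_{9} — sig = [2:1]
  {6,9}:  v_{6} + v_{9} = v_{1} — sig = [2:1]
  {2,9}:  v_{2} + v_{9} = v_{4} + v_{6} — sig = [2:1,1]
  {7,8}:  v_{7} + v_{8} = v_{3} + v_{9} — sig = [2:1,1]
  {6,8}:  v_{6} + v_{8} = v_{1} + v_{3} + v_{4} — sig = [2:1,1,1]
  {7,9}:  v_{7} + v_{9} = v_{3} + v_{5} + v_{6} — sig = [2:1,1,1]
  {9,10}:  v_{9} + v_{10} = v_{3} + v_{4} + v_{5} — sig = [2:1,1,1]
  {1,7}:  v_{1} + v_{7} = v_{3} + v_{5} + 2·v_{6} — sig = [2:1,1,2]
  {2,8}:  v_{2} + v_{8} = v_{3} + 2·v_{4} + v_{6} — sig = [2:1,1,2]
  {1,2}:  v_{1} + v_{2} = v_{4} + 2·v_{6} — sig = [2:1,2]
  {8,10}:  v_{8} + v_{10} = 2·v_{3} + 2·v_{4} + v_{5} — sig = [2:1,2,2]
  {2,3,5}:  v_{2} + v_{3} + v_{5} = 0 — sig = [3:]
  {3,4,9}:  v_{3} + v_{4} + v_{9} = v_{8} — sig = [3:1]
  {1,5,8}:  v_{1} + v_{5} + v_{8} = 3·v_{9} — sig = [3:3]
  {3,4,5,6}:  v_{3} + v_{4} + v_{5} + v_{6} = v_{9} — sig = [4:1]
  {1,3,4,5}:  v_{1} + v_{3} + v_{4} + v_{5} = 2·v_{9} — sig = [4:2]

Sorted signature multiset PRS(X):
{ [2:] ×2,  [2:1] ×2,  [2:1,1] ×2,  [2:1,1,1] ×3,  [2:1,1,2] ×2,  [2:1,2],  [2:1,2,2],  [3:],  [3:1],  [3:3],  [4:1],  [4:2] }


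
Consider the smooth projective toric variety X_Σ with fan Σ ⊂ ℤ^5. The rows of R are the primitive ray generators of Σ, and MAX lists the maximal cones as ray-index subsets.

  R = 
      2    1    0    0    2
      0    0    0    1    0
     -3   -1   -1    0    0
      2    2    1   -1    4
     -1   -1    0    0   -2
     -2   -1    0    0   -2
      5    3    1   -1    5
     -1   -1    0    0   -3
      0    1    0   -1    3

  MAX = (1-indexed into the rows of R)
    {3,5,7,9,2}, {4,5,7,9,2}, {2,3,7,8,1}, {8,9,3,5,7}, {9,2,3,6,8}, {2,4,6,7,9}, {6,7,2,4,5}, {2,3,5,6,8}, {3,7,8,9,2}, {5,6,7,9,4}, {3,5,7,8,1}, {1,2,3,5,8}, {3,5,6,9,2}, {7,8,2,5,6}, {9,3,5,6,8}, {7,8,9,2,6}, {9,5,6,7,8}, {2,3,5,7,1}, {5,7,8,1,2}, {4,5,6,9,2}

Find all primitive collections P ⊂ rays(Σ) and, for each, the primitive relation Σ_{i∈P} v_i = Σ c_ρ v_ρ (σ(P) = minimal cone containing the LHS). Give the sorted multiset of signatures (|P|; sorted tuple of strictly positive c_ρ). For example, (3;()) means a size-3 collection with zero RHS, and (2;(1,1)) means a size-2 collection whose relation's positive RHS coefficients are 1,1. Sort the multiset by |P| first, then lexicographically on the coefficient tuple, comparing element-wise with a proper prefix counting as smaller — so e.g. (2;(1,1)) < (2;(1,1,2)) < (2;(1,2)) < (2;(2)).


9 collections generate NE(X_Σ); each relation:

  P = {1,6}:  v_{1} + v_{6} = 0  ⟹  sig = (2;())
  P = {1,9}:  v_{1} + v_{9} = v_{3} + v_{7}  ⟹  sig = (2;(1,1))
  P = {1,4}:  v_{1} + v_{4} = v_{2} + v_{5} + v_{7} + v_{9}  ⟹  sig = (2;(1,1,1,1))
  P = {3,4}:  v_{3} + v_{4} = v_{2} + v_{5} + 2·v_{9}  ⟹  sig = (2;(1,1,2))
  P = {4,8}:  v_{4} + v_{8} = 2·v_{6} + v_{7}  ⟹  sig = (2;(1,2))
  P = {3,6,7}:  v_{3} + v_{6} + v_{7} = v_{9}  ⟹  sig = (3;(1))
  P = {2,5,8,9}:  v_{2} + v_{5} + v_{8} + v_{9} = v_{6}  ⟹  sig = (4;(1))
  P = {2,3,5,7,8}:  v_{2} + v_{3} + v_{5} + v_{7} + v_{8} = 0  ⟹  sig = (5;())
  P = {2,5,6,7,9}:  v_{2} + v_{5} + v_{6} + v_{7} + v_{9} = v_{4}  ⟹  sig = (5;(1))

Sorted signature multiset PRS(X):
    (2;())
    (2;(1,1))
    (2;(1,1,1,1))
    (2;(1,1,2))
    (2;(1,2))
    (3;(1))
    (4;(1))
    (5;())
    (5;(1))


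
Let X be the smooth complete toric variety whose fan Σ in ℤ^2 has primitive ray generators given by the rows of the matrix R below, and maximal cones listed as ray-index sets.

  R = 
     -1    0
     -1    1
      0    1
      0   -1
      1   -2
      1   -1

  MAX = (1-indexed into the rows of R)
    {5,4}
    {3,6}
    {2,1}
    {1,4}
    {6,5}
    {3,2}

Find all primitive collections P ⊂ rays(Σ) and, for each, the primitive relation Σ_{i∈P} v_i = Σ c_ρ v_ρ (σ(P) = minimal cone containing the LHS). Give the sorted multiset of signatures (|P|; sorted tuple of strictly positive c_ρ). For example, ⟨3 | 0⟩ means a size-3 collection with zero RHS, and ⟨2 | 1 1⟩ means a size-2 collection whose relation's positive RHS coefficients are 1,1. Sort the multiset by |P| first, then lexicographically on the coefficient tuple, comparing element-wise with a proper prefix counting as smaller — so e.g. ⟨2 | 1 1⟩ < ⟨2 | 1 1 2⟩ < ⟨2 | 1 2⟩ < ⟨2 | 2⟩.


The 9 primitive collections of Σ (r=6, n=2):

  P = {2,6}:  v_{2} + v_{6} = 0 — sig = ⟨2 | 0⟩
  P = {3,4}:  v_{3} + v_{4} = 0 — sig = ⟨2 | 0⟩
  P = {1,3}:  v_{1} + v_{3} = v_{2} — sig = ⟨2 | 1⟩
  P = {1,6}:  v_{1} + v_{6} = v_{4} — sig = ⟨2 | 1⟩
  P = {2,4}:  v_{2} + v_{4} = v_{1} — sig = ⟨2 | 1⟩
  P = {2,5}:  v_{2} + v_{5} = v_{4} — sig = ⟨2 | 1⟩
  P = {3,5}:  v_{3} + v_{5} = v_{6} — sig = ⟨2 | 1⟩
  P = {4,6}:  v_{4} + v_{6} = v_{5} — sig = ⟨2 | 1⟩
  P = {1,5}:  v_{1} + v_{5} = 2·v_{4} — sig = ⟨2 | 2⟩

Signatures (|P|; sorted positive RHS coefficients), sorted:
    |P|=2: 9 collections, coeffs (), (), (1), (1), (1), (1), (1), (1), (2)


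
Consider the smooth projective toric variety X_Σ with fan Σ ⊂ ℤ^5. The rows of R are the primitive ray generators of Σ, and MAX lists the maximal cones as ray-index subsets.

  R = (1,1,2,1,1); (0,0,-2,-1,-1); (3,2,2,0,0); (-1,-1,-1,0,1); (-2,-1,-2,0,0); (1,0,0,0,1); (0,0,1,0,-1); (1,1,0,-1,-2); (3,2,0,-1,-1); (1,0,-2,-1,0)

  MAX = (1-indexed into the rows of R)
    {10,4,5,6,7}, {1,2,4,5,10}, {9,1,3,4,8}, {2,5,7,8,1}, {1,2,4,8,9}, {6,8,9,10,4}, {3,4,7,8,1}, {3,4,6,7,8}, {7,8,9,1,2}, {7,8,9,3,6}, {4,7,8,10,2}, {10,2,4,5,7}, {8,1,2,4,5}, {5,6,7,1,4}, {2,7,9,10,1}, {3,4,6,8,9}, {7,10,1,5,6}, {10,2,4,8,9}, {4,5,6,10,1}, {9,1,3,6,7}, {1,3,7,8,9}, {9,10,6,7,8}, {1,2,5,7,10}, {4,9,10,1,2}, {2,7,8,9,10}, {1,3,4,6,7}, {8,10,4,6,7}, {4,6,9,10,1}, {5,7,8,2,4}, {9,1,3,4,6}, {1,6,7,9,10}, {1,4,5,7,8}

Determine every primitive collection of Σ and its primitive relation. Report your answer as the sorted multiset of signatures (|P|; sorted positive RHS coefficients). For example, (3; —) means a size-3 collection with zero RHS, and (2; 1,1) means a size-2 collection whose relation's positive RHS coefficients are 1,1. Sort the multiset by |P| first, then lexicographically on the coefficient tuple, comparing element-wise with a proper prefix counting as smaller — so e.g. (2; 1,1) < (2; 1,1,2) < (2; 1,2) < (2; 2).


|primitive collections| = 12. Relations:

  P = {2,3}:  v_{2} + v_{3} = v_{9}  ⟹  sig = (2; 1)
  P = {2,6}:  v_{2} + v_{6} = v_{10}  ⟹  sig = (2; 1)
  P = {3,5}:  v_{3} + v_{5} = v_{1} + v_{2}  ⟹  sig = (2; 1,1)
  P = {3,10}:  v_{3} + v_{10} = v_{6} + v_{9}  ⟹  sig = (2; 1,1)
  P = {5,9}:  v_{5} + v_{9} = v_{1} + 2·v_{2}  ⟹  sig = (2; 1,2)
  P = {1,6,8}:  v_{1} + v_{6} + v_{8} = v_{3}  ⟹  sig = (3; 1)
  P = {1,8,10}:  v_{1} + v_{8} + v_{10} = v_{9}  ⟹  sig = (3; 1)
  P = {5,6,8}:  v_{5} + v_{6} + v_{8} = v_{2}  ⟹  sig = (3; 1)
  P = {4,7,9}:  v_{4} + v_{7} + v_{9} = v_{6} + v_{8}  ⟹  sig = (3; 1,1)
  P = {5,8,10}:  v_{5} + v_{8} + v_{10} = 2·v_{2}  ⟹  sig = (3; 2)
  P = {1,2,4,7}:  v_{1} + v_{2} + v_{4} + v_{7} = 0  ⟹  sig = (4; —)
  P = {1,4,7,10}:  v_{1} + v_{4} + v_{7} + v_{10} = v_{6}  ⟹  sig = (4; 1)

Signatures (|P|; sorted positive RHS coefficients), sorted:
    (2; 1)
    (2; 1)
    (2; 1,1)
    (2; 1,1)
    (2; 1,2)
    (3; 1)
    (3; 1)
    (3; 1)
    (3; 1,1)
    (3; 2)
    (4; —)
    (4; 1)


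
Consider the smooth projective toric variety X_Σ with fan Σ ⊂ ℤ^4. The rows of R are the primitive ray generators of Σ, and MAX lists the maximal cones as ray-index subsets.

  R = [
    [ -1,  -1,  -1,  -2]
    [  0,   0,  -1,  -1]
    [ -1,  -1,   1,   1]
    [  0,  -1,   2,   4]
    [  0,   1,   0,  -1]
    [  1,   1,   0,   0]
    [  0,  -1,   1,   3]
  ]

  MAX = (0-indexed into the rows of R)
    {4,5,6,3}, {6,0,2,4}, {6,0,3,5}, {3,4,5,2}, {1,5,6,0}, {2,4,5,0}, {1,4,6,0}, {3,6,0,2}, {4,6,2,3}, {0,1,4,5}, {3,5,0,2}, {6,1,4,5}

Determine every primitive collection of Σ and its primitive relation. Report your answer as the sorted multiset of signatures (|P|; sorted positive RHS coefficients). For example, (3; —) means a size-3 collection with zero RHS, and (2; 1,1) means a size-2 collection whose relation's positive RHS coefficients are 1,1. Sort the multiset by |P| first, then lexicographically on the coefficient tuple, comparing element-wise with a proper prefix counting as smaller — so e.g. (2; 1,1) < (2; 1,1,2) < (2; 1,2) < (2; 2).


The 5 primitive collections of Σ (r=7, n=4):

  P = {1,3}:  v_{1} + v_{3} = v_{6} — sig = (2; 1)
  P = {1,2}:  v_{1} + v_{2} = v_{0} + v_{4} + v_{6} — sig = (2; 1,1,1)
  P = {0,3,4}:  v_{0} + v_{3} + v_{4} = v_{2} — sig = (3; 1)
  P = {2,5,6}:  v_{2} + v_{5} + v_{6} = v_{3} — sig = (3; 1)
  P = {0,4,5,6}:  v_{0} + v_{4} + v_{5} + v_{6} = 0 — sig = (4; —)

so the primitive-relation signature multiset is
[(2; 1), (2; 1,1,1), (3; 1), (3; 1), (4; —)]
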